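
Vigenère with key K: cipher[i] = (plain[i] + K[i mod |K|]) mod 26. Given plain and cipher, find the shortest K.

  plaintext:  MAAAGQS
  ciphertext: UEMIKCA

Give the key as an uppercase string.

  i= 0: U-M =  8 → I
  i= 1: E-A =  4 → E
  i= 2: M-A = 12 → M
  i= 3: I-A =  8 → I
  i= 4: K-G =  4 → E
  i= 5: C-Q = 12 → M
  i= 6: A-S =  8 → I
  shifts repeat with period 3: IEM

IEM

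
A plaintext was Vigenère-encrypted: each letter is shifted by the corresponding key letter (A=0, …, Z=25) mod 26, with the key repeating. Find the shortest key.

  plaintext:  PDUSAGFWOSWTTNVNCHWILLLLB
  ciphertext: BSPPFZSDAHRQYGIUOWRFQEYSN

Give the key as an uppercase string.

  i= 0: B-P = 12 → M
  i= 1: S-D = 15 → P
  i= 2: P-U = 21 → V
  i= 3: P-S = 23 → X
  i= 4: F-A =  5 → F
  i= 5: Z-G = 19 → T
  i= 6: S-F = 13 → N
  i= 7: D-W =  7 → H
  i= 8: A-O = 12 → M
  i= 9: H-S = 15 → P
  i=10: R-W = 21 → V
  i=11: Q-T = 23 → X
  i=12: Y-T =  5 → F
  i=13: G-N = 19 → T
  i=14: I-V = 13 → N
  i=15: U-N =  7 → H
  i=16: O-C = 12 → M
  i=17: W-H = 15 → P
  i=18: R-W = 21 → V
  i=19: F-I = 23 → X
  i=20: Q-L =  5 → F
  i=21: E-L = 19 → T
  i=22: Y-L = 13 → N
  i=23: S-L =  7 → H
  i=24: N-B = 12 → M
  shifts repeat with period 8: MPVXFTNH

MPVXFTNH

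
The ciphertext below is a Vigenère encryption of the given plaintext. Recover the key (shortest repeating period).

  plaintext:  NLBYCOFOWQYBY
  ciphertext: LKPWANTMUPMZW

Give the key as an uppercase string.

  i= 0: L-N = 24 → Y
  i= 1: K-L = 25 → Z
  i= 2: P-B = 14 → O
  i= 3: W-Y = 24 → Y
  i= 4: A-C = 24 → Y
  i= 5: N-O = 25 → Z
  i= 6: T-F = 14 → O
  i= 7: M-O = 24 → Y
  i= 8: U-W = 24 → Y
  i= 9: P-Q = 25 → Z
  i=10: M-Y = 14 → O
  i=11: Z-B = 24 → Y
  i=12: W-Y = 24 → Y
  shifts repeat with period 4: YZOY

YZOY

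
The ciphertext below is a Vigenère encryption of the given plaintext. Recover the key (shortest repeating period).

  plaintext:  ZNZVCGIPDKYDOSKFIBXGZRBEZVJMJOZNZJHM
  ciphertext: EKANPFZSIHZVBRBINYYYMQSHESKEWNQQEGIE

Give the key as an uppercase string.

  i= 0: E-Z =  5 → F
  i= 1: K-N = 23 → X
  i= 2: A-Z =  1 → B
  i= 3: N-V = 18 → S
  i= 4: P-C = 13 → N
  i= 5: F-G = 25 → Z
  i= 6: Z-I = 17 → R
  i= 7: S-P =  3 → D
  i= 8: I-D =  5 → F
  i= 9: H-K = 23 → X
  i=10: Z-Y =  1 → B
  i=11: V-D = 18 → S
  i=12: B-O = 13 → N
  i=13: R-S = 25 → Z
  i=14: B-K = 17 → R
  i=15: I-F =  3 → D
  i=16: N-I =  5 → F
  i=17: Y-B = 23 → X
  i=18: Y-X =  1 → B
  i=19: Y-G = 18 → S
  i=20: M-Z = 13 → N
  i=21: Q-R = 25 → Z
  i=22: S-B = 17 → R
  i=23: H-E =  3 → D
  i=24: E-Z =  5 → F
  i=25: S-V = 23 → X
  i=26: K-J =  1 → B
  i=27: E-M = 18 → S
  i=28: W-J = 13 → N
  i=29: N-O = 25 → Z
  i=30: Q-Z = 17 → R
  i=31: Q-N =  3 → D
  i=32: E-Z =  5 → F
  i=33: G-J = 23 → X
  i=34: I-H =  1 → B
  i=35: E-M = 18 → S
  shifts repeat with period 8: FXBSNZRD

FXBSNZRD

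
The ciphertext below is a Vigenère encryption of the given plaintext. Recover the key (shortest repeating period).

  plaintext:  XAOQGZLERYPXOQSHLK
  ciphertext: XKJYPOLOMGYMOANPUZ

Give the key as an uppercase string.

  i= 0: X-X =  0 → A
  i= 1: K-A = 10 → K
  i= 2: J-O = 21 → V
  i= 3: Y-Q =  8 → I
  i= 4: P-G =  9 → J
  i= 5: O-Z = 15 → P
  i= 6: L-L =  0 → A
  i= 7: O-E = 10 → K
  i= 8: M-R = 21 → V
  i= 9: G-Y =  8 → I
  i=10: Y-P =  9 → J
  i=11: M-X = 15 → P
  i=12: O-O =  0 → A
  i=13: A-Q = 10 → K
  i=14: N-S = 21 → V
  i=15: P-H =  8 → I
  i=16: U-L =  9 → J
  i=17: Z-K = 15 → P
  shifts repeat with period 6: AKVIJP

AKVIJP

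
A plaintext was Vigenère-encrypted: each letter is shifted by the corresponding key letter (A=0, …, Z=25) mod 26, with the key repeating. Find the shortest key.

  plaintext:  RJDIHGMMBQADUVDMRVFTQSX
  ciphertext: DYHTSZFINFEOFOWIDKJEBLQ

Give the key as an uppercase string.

MPELLTTW

  i= 0: D-R = 12 → M
  i= 1: Y-J = 15 → P
  i= 2: H-D =  4 → E
  i= 3: T-I = 11 → L
  i= 4: S-H = 11 → L
  i= 5: Z-G = 19 → T
  i= 6: F-M = 19 → T
  i= 7: I-M = 22 → W
  i= 8: N-B = 12 → M
  i= 9: F-Q = 15 → P
  i=10: E-A =  4 → E
  i=11: O-D = 11 → L
  i=12: F-U = 11 → L
  i=13: O-V = 19 → T
  i=14: W-D = 19 → T
  i=15: I-M = 22 → W
  i=16: D-R = 12 → M
  i=17: K-V = 15 → P
  i=18: J-F =  4 → E
  i=19: E-T = 11 → L
  i=20: B-Q = 11 → L
  i=21: L-S = 19 → T
  i=22: Q-X = 19 → T
  shifts repeat with period 8: MPELLTTW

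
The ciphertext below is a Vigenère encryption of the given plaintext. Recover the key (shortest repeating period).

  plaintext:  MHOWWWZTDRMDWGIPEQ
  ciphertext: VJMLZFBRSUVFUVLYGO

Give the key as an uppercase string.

JCYPD

  i= 0: V-M =  9 → J
  i= 1: J-H =  2 → C
  i= 2: M-O = 24 → Y
  i= 3: L-W = 15 → P
  i= 4: Z-W =  3 → D
  i= 5: F-W =  9 → J
  i= 6: B-Z =  2 → C
  i= 7: R-T = 24 → Y
  i= 8: S-D = 15 → P
  i= 9: U-R =  3 → D
  i=10: V-M =  9 → J
  i=11: F-D =  2 → C
  i=12: U-W = 24 → Y
  i=13: V-G = 15 → P
  i=14: L-I =  3 → D
  i=15: Y-P =  9 → J
  i=16: G-E =  2 → C
  i=17: O-Q = 24 → Y
  shifts repeat with period 5: JCYPD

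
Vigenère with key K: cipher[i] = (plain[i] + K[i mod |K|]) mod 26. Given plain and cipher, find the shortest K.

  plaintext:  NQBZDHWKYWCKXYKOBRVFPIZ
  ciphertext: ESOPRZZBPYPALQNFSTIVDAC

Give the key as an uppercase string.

  i= 0: E-N = 17 → R
  i= 1: S-Q =  2 → C
  i= 2: O-B = 13 → N
  i= 3: P-Z = 16 → Q
  i= 4: R-D = 14 → O
  i= 5: Z-H = 18 → S
  i= 6: Z-W =  3 → D
  i= 7: B-K = 17 → R
  i= 8: P-Y = 17 → R
  i= 9: Y-W =  2 → C
  i=10: P-C = 13 → N
  i=11: A-K = 16 → Q
  i=12: L-X = 14 → O
  i=13: Q-Y = 18 → S
  i=14: N-K =  3 → D
  i=15: F-O = 17 → R
  i=16: S-B = 17 → R
  i=17: T-R =  2 → C
  i=18: I-V = 13 → N
  i=19: V-F = 16 → Q
  i=20: D-P = 14 → O
  i=21: A-I = 18 → S
  i=22: C-Z =  3 → D
  shifts repeat with period 8: RCNQOSDR

RCNQOSDR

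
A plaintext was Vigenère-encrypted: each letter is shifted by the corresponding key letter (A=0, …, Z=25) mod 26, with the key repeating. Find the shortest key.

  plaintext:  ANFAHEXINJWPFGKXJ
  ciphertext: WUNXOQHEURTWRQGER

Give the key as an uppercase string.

  i= 0: W-A = 22 → W
  i= 1: U-N =  7 → H
  i= 2: N-F =  8 → I
  i= 3: X-A = 23 → X
  i= 4: O-H =  7 → H
  i= 5: Q-E = 12 → M
  i= 6: H-X = 10 → K
  i= 7: E-I = 22 → W
  i= 8: U-N =  7 → H
  i= 9: R-J =  8 → I
  i=10: T-W = 23 → X
  i=11: W-P =  7 → H
  i=12: R-F = 12 → M
  i=13: Q-G = 10 → K
  i=14: G-K = 22 → W
  i=15: E-X =  7 → H
  i=16: R-J =  8 → I
  shifts repeat with period 7: WHIXHMK

WHIXHMK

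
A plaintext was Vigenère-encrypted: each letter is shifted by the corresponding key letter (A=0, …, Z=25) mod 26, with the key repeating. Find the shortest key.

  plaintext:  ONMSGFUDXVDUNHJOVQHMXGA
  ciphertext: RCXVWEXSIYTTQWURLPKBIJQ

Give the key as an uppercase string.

DPLDQZ

  i= 0: R-O =  3 → D
  i= 1: C-N = 15 → P
  i= 2: X-M = 11 → L
  i= 3: V-S =  3 → D
  i= 4: W-G = 16 → Q
  i= 5: E-F = 25 → Z
  i= 6: X-U =  3 → D
  i= 7: S-D = 15 → P
  i= 8: I-X = 11 → L
  i= 9: Y-V =  3 → D
  i=10: T-D = 16 → Q
  i=11: T-U = 25 → Z
  i=12: Q-N =  3 → D
  i=13: W-H = 15 → P
  i=14: U-J = 11 → L
  i=15: R-O =  3 → D
  i=16: L-V = 16 → Q
  i=17: P-Q = 25 → Z
  i=18: K-H =  3 → D
  i=19: B-M = 15 → P
  i=20: I-X = 11 → L
  i=21: J-G =  3 → D
  i=22: Q-A = 16 → Q
  shifts repeat with period 6: DPLDQZ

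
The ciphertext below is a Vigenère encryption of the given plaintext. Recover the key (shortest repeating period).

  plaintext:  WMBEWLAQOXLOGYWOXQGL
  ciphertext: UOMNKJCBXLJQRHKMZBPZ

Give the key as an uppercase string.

  i= 0: U-W = 24 → Y
  i= 1: O-M =  2 → C
  i= 2: M-B = 11 → L
  i= 3: N-E =  9 → J
  i= 4: K-W = 14 → O
  i= 5: J-L = 24 → Y
  i= 6: C-A =  2 → C
  i= 7: B-Q = 11 → L
  i= 8: X-O =  9 → J
  i= 9: L-X = 14 → O
  i=10: J-L = 24 → Y
  i=11: Q-O =  2 → C
  i=12: R-G = 11 → L
  i=13: H-Y =  9 → J
  i=14: K-W = 14 → O
  i=15: M-O = 24 → Y
  i=16: Z-X =  2 → C
  i=17: B-Q = 11 → L
  i=18: P-G =  9 → J
  i=19: Z-L = 14 → O
  shifts repeat with period 5: YCLJO

YCLJO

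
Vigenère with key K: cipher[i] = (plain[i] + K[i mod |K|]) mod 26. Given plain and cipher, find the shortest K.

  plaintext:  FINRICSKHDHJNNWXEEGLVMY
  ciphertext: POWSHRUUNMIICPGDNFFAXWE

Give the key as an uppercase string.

  i= 0: P-F = 10 → K
  i= 1: O-I =  6 → G
  i= 2: W-N =  9 → J
  i= 3: S-R =  1 → B
  i= 4: H-I = 25 → Z
  i= 5: R-C = 15 → P
  i= 6: U-S =  2 → C
  i= 7: U-K = 10 → K
  i= 8: N-H =  6 → G
  i= 9: M-D =  9 → J
  i=10: I-H =  1 → B
  i=11: I-J = 25 → Z
  i=12: C-N = 15 → P
  i=13: P-N =  2 → C
  i=14: G-W = 10 → K
  i=15: D-X =  6 → G
  i=16: N-E =  9 → J
  i=17: F-E =  1 → B
  i=18: F-G = 25 → Z
  i=19: A-L = 15 → P
  i=20: X-V =  2 → C
  i=21: W-M = 10 → K
  i=22: E-Y =  6 → G
  shifts repeat with period 7: KGJBZPC

KGJBZPC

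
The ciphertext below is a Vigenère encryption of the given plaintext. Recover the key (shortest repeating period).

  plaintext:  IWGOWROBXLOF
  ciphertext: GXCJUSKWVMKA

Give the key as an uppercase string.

YBWV

  i= 0: G-I = 24 → Y
  i= 1: X-W =  1 → B
  i= 2: C-G = 22 → W
  i= 3: J-O = 21 → V
  i= 4: U-W = 24 → Y
  i= 5: S-R =  1 → B
  i= 6: K-O = 22 → W
  i= 7: W-B = 21 → V
  i= 8: V-X = 24 → Y
  i= 9: M-L =  1 → B
  i=10: K-O = 22 → W
  i=11: A-F = 21 → V
  shifts repeat with period 4: YBWV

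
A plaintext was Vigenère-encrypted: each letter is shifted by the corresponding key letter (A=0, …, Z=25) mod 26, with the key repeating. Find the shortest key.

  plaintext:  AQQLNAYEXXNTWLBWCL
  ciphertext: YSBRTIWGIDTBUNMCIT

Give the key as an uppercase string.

YCLGGI

  i= 0: Y-A = 24 → Y
  i= 1: S-Q =  2 → C
  i= 2: B-Q = 11 → L
  i= 3: R-L =  6 → G
  i= 4: T-N =  6 → G
  i= 5: I-A =  8 → I
  i= 6: W-Y = 24 → Y
  i= 7: G-E =  2 → C
  i= 8: I-X = 11 → L
  i= 9: D-X =  6 → G
  i=10: T-N =  6 → G
  i=11: B-T =  8 → I
  i=12: U-W = 24 → Y
  i=13: N-L =  2 → C
  i=14: M-B = 11 → L
  i=15: C-W =  6 → G
  i=16: I-C =  6 → G
  i=17: T-L =  8 → I
  shifts repeat with period 6: YCLGGI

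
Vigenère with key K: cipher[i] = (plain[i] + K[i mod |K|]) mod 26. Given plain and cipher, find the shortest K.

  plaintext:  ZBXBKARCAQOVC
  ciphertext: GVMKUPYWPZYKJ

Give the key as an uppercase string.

HUPJKP

  i= 0: G-Z =  7 → H
  i= 1: V-B = 20 → U
  i= 2: M-X = 15 → P
  i= 3: K-B =  9 → J
  i= 4: U-K = 10 → K
  i= 5: P-A = 15 → P
  i= 6: Y-R =  7 → H
  i= 7: W-C = 20 → U
  i= 8: P-A = 15 → P
  i= 9: Z-Q =  9 → J
  i=10: Y-O = 10 → K
  i=11: K-V = 15 → P
  i=12: J-C =  7 → H
  shifts repeat with period 6: HUPJKP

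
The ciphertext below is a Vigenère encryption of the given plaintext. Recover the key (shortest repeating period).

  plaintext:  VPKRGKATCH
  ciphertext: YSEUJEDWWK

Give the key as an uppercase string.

DDU

  i= 0: Y-V =  3 → D
  i= 1: S-P =  3 → D
  i= 2: E-K = 20 → U
  i= 3: U-R =  3 → D
  i= 4: J-G =  3 → D
  i= 5: E-K = 20 → U
  i= 6: D-A =  3 → D
  i= 7: W-T =  3 → D
  i= 8: W-C = 20 → U
  i= 9: K-H =  3 → D
  shifts repeat with period 3: DDU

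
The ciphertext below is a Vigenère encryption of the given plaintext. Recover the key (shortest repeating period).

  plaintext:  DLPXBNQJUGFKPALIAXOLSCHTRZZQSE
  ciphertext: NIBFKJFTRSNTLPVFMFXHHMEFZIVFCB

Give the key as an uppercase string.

  i= 0: N-D = 10 → K
  i= 1: I-L = 23 → X
  i= 2: B-P = 12 → M
  i= 3: F-X =  8 → I
  i= 4: K-B =  9 → J
  i= 5: J-N = 22 → W
  i= 6: F-Q = 15 → P
  i= 7: T-J = 10 → K
  i= 8: R-U = 23 → X
  i= 9: S-G = 12 → M
  i=10: N-F =  8 → I
  i=11: T-K =  9 → J
  i=12: L-P = 22 → W
  i=13: P-A = 15 → P
  i=14: V-L = 10 → K
  i=15: F-I = 23 → X
  i=16: M-A = 12 → M
  i=17: F-X =  8 → I
  i=18: X-O =  9 → J
  i=19: H-L = 22 → W
  i=20: H-S = 15 → P
  i=21: M-C = 10 → K
  i=22: E-H = 23 → X
  i=23: F-T = 12 → M
  i=24: Z-R =  8 → I
  i=25: I-Z =  9 → J
  i=26: V-Z = 22 → W
  i=27: F-Q = 15 → P
  i=28: C-S = 10 → K
  i=29: B-E = 23 → X
  shifts repeat with period 7: KXMIJWP

KXMIJWP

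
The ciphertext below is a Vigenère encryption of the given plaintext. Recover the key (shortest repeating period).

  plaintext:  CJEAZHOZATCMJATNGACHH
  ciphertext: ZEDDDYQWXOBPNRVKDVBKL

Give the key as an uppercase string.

XVZDERCX

  i= 0: Z-C = 23 → X
  i= 1: E-J = 21 → V
  i= 2: D-E = 25 → Z
  i= 3: D-A =  3 → D
  i= 4: D-Z =  4 → E
  i= 5: Y-H = 17 → R
  i= 6: Q-O =  2 → C
  i= 7: W-Z = 23 → X
  i= 8: X-A = 23 → X
  i= 9: O-T = 21 → V
  i=10: B-C = 25 → Z
  i=11: P-M =  3 → D
  i=12: N-J =  4 → E
  i=13: R-A = 17 → R
  i=14: V-T =  2 → C
  i=15: K-N = 23 → X
  i=16: D-G = 23 → X
  i=17: V-A = 21 → V
  i=18: B-C = 25 → Z
  i=19: K-H =  3 → D
  i=20: L-H =  4 → E
  shifts repeat with period 8: XVZDERCX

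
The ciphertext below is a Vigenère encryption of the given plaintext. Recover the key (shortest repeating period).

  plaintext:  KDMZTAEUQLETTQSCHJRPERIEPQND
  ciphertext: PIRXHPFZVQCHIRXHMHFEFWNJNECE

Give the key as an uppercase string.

FFFYOPB

  i= 0: P-K =  5 → F
  i= 1: I-D =  5 → F
  i= 2: R-M =  5 → F
  i= 3: X-Z = 24 → Y
  i= 4: H-T = 14 → O
  i= 5: P-A = 15 → P
  i= 6: F-E =  1 → B
  i= 7: Z-U =  5 → F
  i= 8: V-Q =  5 → F
  i= 9: Q-L =  5 → F
  i=10: C-E = 24 → Y
  i=11: H-T = 14 → O
  i=12: I-T = 15 → P
  i=13: R-Q =  1 → B
  i=14: X-S =  5 → F
  i=15: H-C =  5 → F
  i=16: M-H =  5 → F
  i=17: H-J = 24 → Y
  i=18: F-R = 14 → O
  i=19: E-P = 15 → P
  i=20: F-E =  1 → B
  i=21: W-R =  5 → F
  i=22: N-I =  5 → F
  i=23: J-E =  5 → F
  i=24: N-P = 24 → Y
  i=25: E-Q = 14 → O
  i=26: C-N = 15 → P
  i=27: E-D =  1 → B
  shifts repeat with period 7: FFFYOPB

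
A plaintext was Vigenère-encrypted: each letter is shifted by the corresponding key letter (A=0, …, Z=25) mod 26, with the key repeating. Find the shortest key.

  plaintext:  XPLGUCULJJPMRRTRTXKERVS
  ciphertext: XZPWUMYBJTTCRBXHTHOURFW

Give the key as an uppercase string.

AKEQ

  i= 0: X-X =  0 → A
  i= 1: Z-P = 10 → K
  i= 2: P-L =  4 → E
  i= 3: W-G = 16 → Q
  i= 4: U-U =  0 → A
  i= 5: M-C = 10 → K
  i= 6: Y-U =  4 → E
  i= 7: B-L = 16 → Q
  i= 8: J-J =  0 → A
  i= 9: T-J = 10 → K
  i=10: T-P =  4 → E
  i=11: C-M = 16 → Q
  i=12: R-R =  0 → A
  i=13: B-R = 10 → K
  i=14: X-T =  4 → E
  i=15: H-R = 16 → Q
  i=16: T-T =  0 → A
  i=17: H-X = 10 → K
  i=18: O-K =  4 → E
  i=19: U-E = 16 → Q
  i=20: R-R =  0 → A
  i=21: F-V = 10 → K
  i=22: W-S =  4 → E
  shifts repeat with period 4: AKEQ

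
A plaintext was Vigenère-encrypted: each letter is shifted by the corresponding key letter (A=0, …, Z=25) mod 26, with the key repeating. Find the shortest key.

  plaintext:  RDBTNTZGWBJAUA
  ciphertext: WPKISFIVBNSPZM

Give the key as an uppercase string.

  i= 0: W-R =  5 → F
  i= 1: P-D = 12 → M
  i= 2: K-B =  9 → J
  i= 3: I-T = 15 → P
  i= 4: S-N =  5 → F
  i= 5: F-T = 12 → M
  i= 6: I-Z =  9 → J
  i= 7: V-G = 15 → P
  i= 8: B-W =  5 → F
  i= 9: N-B = 12 → M
  i=10: S-J =  9 → J
  i=11: P-A = 15 → P
  i=12: Z-U =  5 → F
  i=13: M-A = 12 → M
  shifts repeat with period 4: FMJP

FMJP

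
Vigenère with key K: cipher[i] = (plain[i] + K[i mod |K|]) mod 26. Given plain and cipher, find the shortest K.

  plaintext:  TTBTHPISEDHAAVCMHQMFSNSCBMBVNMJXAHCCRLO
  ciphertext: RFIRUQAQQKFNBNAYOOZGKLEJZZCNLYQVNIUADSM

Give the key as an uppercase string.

YMHYNBS

  i= 0: R-T = 24 → Y
  i= 1: F-T = 12 → M
  i= 2: I-B =  7 → H
  i= 3: R-T = 24 → Y
  i= 4: U-H = 13 → N
  i= 5: Q-P =  1 → B
  i= 6: A-I = 18 → S
  i= 7: Q-S = 24 → Y
  i= 8: Q-E = 12 → M
  i= 9: K-D =  7 → H
  i=10: F-H = 24 → Y
  i=11: N-A = 13 → N
  i=12: B-A =  1 → B
  i=13: N-V = 18 → S
  i=14: A-C = 24 → Y
  i=15: Y-M = 12 → M
  i=16: O-H =  7 → H
  i=17: O-Q = 24 → Y
  i=18: Z-M = 13 → N
  i=19: G-F =  1 → B
  i=20: K-S = 18 → S
  i=21: L-N = 24 → Y
  i=22: E-S = 12 → M
  i=23: J-C =  7 → H
  i=24: Z-B = 24 → Y
  i=25: Z-M = 13 → N
  i=26: C-B =  1 → B
  i=27: N-V = 18 → S
  i=28: L-N = 24 → Y
  i=29: Y-M = 12 → M
  i=30: Q-J =  7 → H
  i=31: V-X = 24 → Y
  i=32: N-A = 13 → N
  i=33: I-H =  1 → B
  i=34: U-C = 18 → S
  i=35: A-C = 24 → Y
  i=36: D-R = 12 → M
  i=37: S-L =  7 → H
  i=38: M-O = 24 → Y
  shifts repeat with period 7: YMHYNBS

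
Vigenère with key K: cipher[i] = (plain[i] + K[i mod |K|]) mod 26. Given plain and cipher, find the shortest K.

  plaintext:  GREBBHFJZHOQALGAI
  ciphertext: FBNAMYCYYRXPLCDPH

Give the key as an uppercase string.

  i= 0: F-G = 25 → Z
  i= 1: B-R = 10 → K
  i= 2: N-E =  9 → J
  i= 3: A-B = 25 → Z
  i= 4: M-B = 11 → L
  i= 5: Y-H = 17 → R
  i= 6: C-F = 23 → X
  i= 7: Y-J = 15 → P
  i= 8: Y-Z = 25 → Z
  i= 9: R-H = 10 → K
  i=10: X-O =  9 → J
  i=11: P-Q = 25 → Z
  i=12: L-A = 11 → L
  i=13: C-L = 17 → R
  i=14: D-G = 23 → X
  i=15: P-A = 15 → P
  i=16: H-I = 25 → Z
  shifts repeat with period 8: ZKJZLRXP

ZKJZLRXP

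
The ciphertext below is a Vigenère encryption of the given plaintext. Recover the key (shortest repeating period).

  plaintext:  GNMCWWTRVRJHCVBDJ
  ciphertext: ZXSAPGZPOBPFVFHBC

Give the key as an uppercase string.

TKGY

  i= 0: Z-G = 19 → T
  i= 1: X-N = 10 → K
  i= 2: S-M =  6 → G
  i= 3: A-C = 24 → Y
  i= 4: P-W = 19 → T
  i= 5: G-W = 10 → K
  i= 6: Z-T =  6 → G
  i= 7: P-R = 24 → Y
  i= 8: O-V = 19 → T
  i= 9: B-R = 10 → K
  i=10: P-J =  6 → G
  i=11: F-H = 24 → Y
  i=12: V-C = 19 → T
  i=13: F-V = 10 → K
  i=14: H-B =  6 → G
  i=15: B-D = 24 → Y
  i=16: C-J = 19 → T
  shifts repeat with period 4: TKGY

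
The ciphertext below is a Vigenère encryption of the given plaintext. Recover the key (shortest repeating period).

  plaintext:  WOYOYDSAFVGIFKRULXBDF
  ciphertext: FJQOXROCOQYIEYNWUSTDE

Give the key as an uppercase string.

JVSAZOWC

  i= 0: F-W =  9 → J
  i= 1: J-O = 21 → V
  i= 2: Q-Y = 18 → S
  i= 3: O-O =  0 → A
  i= 4: X-Y = 25 → Z
  i= 5: R-D = 14 → O
  i= 6: O-S = 22 → W
  i= 7: C-A =  2 → C
  i= 8: O-F =  9 → J
  i= 9: Q-V = 21 → V
  i=10: Y-G = 18 → S
  i=11: I-I =  0 → A
  i=12: E-F = 25 → Z
  i=13: Y-K = 14 → O
  i=14: N-R = 22 → W
  i=15: W-U =  2 → C
  i=16: U-L =  9 → J
  i=17: S-X = 21 → V
  i=18: T-B = 18 → S
  i=19: D-D =  0 → A
  i=20: E-F = 25 → Z
  shifts repeat with period 8: JVSAZOWC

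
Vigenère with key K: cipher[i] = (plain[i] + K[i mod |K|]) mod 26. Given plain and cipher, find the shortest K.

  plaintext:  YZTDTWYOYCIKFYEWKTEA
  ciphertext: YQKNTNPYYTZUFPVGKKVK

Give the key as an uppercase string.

ARRK

  i= 0: Y-Y =  0 → A
  i= 1: Q-Z = 17 → R
  i= 2: K-T = 17 → R
  i= 3: N-D = 10 → K
  i= 4: T-T =  0 → A
  i= 5: N-W = 17 → R
  i= 6: P-Y = 17 → R
  i= 7: Y-O = 10 → K
  i= 8: Y-Y =  0 → A
  i= 9: T-C = 17 → R
  i=10: Z-I = 17 → R
  i=11: U-K = 10 → K
  i=12: F-F =  0 → A
  i=13: P-Y = 17 → R
  i=14: V-E = 17 → R
  i=15: G-W = 10 → K
  i=16: K-K =  0 → A
  i=17: K-T = 17 → R
  i=18: V-E = 17 → R
  i=19: K-A = 10 → K
  shifts repeat with period 4: ARRK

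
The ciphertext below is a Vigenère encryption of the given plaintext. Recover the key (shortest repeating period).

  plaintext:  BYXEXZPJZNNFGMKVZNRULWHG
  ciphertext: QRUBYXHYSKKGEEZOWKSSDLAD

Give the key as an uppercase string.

  i= 0: Q-B = 15 → P
  i= 1: R-Y = 19 → T
  i= 2: U-X = 23 → X
  i= 3: B-E = 23 → X
  i= 4: Y-X =  1 → B
  i= 5: X-Z = 24 → Y
  i= 6: H-P = 18 → S
  i= 7: Y-J = 15 → P
  i= 8: S-Z = 19 → T
  i= 9: K-N = 23 → X
  i=10: K-N = 23 → X
  i=11: G-F =  1 → B
  i=12: E-G = 24 → Y
  i=13: E-M = 18 → S
  i=14: Z-K = 15 → P
  i=15: O-V = 19 → T
  i=16: W-Z = 23 → X
  i=17: K-N = 23 → X
  i=18: S-R =  1 → B
  i=19: S-U = 24 → Y
  i=20: D-L = 18 → S
  i=21: L-W = 15 → P
  i=22: A-H = 19 → T
  i=23: D-G = 23 → X
  shifts repeat with period 7: PTXXBYS

PTXXBYS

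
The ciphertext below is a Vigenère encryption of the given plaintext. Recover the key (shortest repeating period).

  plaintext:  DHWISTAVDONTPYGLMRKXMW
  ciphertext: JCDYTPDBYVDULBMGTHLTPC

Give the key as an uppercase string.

  i= 0: J-D =  6 → G
  i= 1: C-H = 21 → V
  i= 2: D-W =  7 → H
  i= 3: Y-I = 16 → Q
  i= 4: T-S =  1 → B
  i= 5: P-T = 22 → W
  i= 6: D-A =  3 → D
  i= 7: B-V =  6 → G
  i= 8: Y-D = 21 → V
  i= 9: V-O =  7 → H
  i=10: D-N = 16 → Q
  i=11: U-T =  1 → B
  i=12: L-P = 22 → W
  i=13: B-Y =  3 → D
  i=14: M-G =  6 → G
  i=15: G-L = 21 → V
  i=16: T-M =  7 → H
  i=17: H-R = 16 → Q
  i=18: L-K =  1 → B
  i=19: T-X = 22 → W
  i=20: P-M =  3 → D
  i=21: C-W =  6 → G
  shifts repeat with period 7: GVHQBWD

GVHQBWD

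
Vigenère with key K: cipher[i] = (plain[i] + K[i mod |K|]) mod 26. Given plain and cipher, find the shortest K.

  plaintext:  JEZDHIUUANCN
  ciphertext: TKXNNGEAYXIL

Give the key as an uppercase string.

KGY

  i= 0: T-J = 10 → K
  i= 1: K-E =  6 → G
  i= 2: X-Z = 24 → Y
  i= 3: N-D = 10 → K
  i= 4: N-H =  6 → G
  i= 5: G-I = 24 → Y
  i= 6: E-U = 10 → K
  i= 7: A-U =  6 → G
  i= 8: Y-A = 24 → Y
  i= 9: X-N = 10 → K
  i=10: I-C =  6 → G
  i=11: L-N = 24 → Y
  shifts repeat with period 3: KGY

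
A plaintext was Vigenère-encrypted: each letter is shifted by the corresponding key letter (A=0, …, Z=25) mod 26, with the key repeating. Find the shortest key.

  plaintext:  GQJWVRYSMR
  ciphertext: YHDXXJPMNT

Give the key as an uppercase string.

  i= 0: Y-G = 18 → S
  i= 1: H-Q = 17 → R
  i= 2: D-J = 20 → U
  i= 3: X-W =  1 → B
  i= 4: X-V =  2 → C
  i= 5: J-R = 18 → S
  i= 6: P-Y = 17 → R
  i= 7: M-S = 20 → U
  i= 8: N-M =  1 → B
  i= 9: T-R =  2 → C
  shifts repeat with period 5: SRUBC

SRUBC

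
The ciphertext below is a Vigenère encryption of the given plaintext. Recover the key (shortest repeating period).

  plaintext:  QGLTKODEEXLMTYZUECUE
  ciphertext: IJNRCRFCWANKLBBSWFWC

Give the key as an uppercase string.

  i= 0: I-Q = 18 → S
  i= 1: J-G =  3 → D
  i= 2: N-L =  2 → C
  i= 3: R-T = 24 → Y
  i= 4: C-K = 18 → S
  i= 5: R-O =  3 → D
  i= 6: F-D =  2 → C
  i= 7: C-E = 24 → Y
  i= 8: W-E = 18 → S
  i= 9: A-X =  3 → D
  i=10: N-L =  2 → C
  i=11: K-M = 24 → Y
  i=12: L-T = 18 → S
  i=13: B-Y =  3 → D
  i=14: B-Z =  2 → C
  i=15: S-U = 24 → Y
  i=16: W-E = 18 → S
  i=17: F-C =  3 → D
  i=18: W-U =  2 → C
  i=19: C-E = 24 → Y
  shifts repeat with period 4: SDCY

SDCY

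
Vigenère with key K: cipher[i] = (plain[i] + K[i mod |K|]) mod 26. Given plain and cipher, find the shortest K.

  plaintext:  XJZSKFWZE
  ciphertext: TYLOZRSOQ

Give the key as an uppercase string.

  i= 0: T-X = 22 → W
  i= 1: Y-J = 15 → P
  i= 2: L-Z = 12 → M
  i= 3: O-S = 22 → W
  i= 4: Z-K = 15 → P
  i= 5: R-F = 12 → M
  i= 6: S-W = 22 → W
  i= 7: O-Z = 15 → P
  i= 8: Q-E = 12 → M
  shifts repeat with period 3: WPM

WPM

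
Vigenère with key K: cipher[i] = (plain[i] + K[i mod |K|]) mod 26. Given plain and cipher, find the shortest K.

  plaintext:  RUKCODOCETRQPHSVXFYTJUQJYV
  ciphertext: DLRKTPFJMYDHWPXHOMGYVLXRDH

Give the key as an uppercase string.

MRHIF

  i= 0: D-R = 12 → M
  i= 1: L-U = 17 → R
  i= 2: R-K =  7 → H
  i= 3: K-C =  8 → I
  i= 4: T-O =  5 → F
  i= 5: P-D = 12 → M
  i= 6: F-O = 17 → R
  i= 7: J-C =  7 → H
  i= 8: M-E =  8 → I
  i= 9: Y-T =  5 → F
  i=10: D-R = 12 → M
  i=11: H-Q = 17 → R
  i=12: W-P =  7 → H
  i=13: P-H =  8 → I
  i=14: X-S =  5 → F
  i=15: H-V = 12 → M
  i=16: O-X = 17 → R
  i=17: M-F =  7 → H
  i=18: G-Y =  8 → I
  i=19: Y-T =  5 → F
  i=20: V-J = 12 → M
  i=21: L-U = 17 → R
  i=22: X-Q =  7 → H
  i=23: R-J =  8 → I
  i=24: D-Y =  5 → F
  i=25: H-V = 12 → M
  shifts repeat with period 5: MRHIF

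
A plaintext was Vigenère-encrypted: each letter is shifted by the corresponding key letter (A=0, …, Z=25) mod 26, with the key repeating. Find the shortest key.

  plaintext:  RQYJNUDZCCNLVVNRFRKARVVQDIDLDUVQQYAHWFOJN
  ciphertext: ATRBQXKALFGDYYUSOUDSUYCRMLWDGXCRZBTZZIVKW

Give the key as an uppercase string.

JDTSDDHB

  i= 0: A-R =  9 → J
  i= 1: T-Q =  3 → D
  i= 2: R-Y = 19 → T
  i= 3: B-J = 18 → S
  i= 4: Q-N =  3 → D
  i= 5: X-U =  3 → D
  i= 6: K-D =  7 → H
  i= 7: A-Z =  1 → B
  i= 8: L-C =  9 → J
  i= 9: F-C =  3 → D
  i=10: G-N = 19 → T
  i=11: D-L = 18 → S
  i=12: Y-V =  3 → D
  i=13: Y-V =  3 → D
  i=14: U-N =  7 → H
  i=15: S-R =  1 → B
  i=16: O-F =  9 → J
  i=17: U-R =  3 → D
  i=18: D-K = 19 → T
  i=19: S-A = 18 → S
  i=20: U-R =  3 → D
  i=21: Y-V =  3 → D
  i=22: C-V =  7 → H
  i=23: R-Q =  1 → B
  i=24: M-D =  9 → J
  i=25: L-I =  3 → D
  i=26: W-D = 19 → T
  i=27: D-L = 18 → S
  i=28: G-D =  3 → D
  i=29: X-U =  3 → D
  i=30: C-V =  7 → H
  i=31: R-Q =  1 → B
  i=32: Z-Q =  9 → J
  i=33: B-Y =  3 → D
  i=34: T-A = 19 → T
  i=35: Z-H = 18 → S
  i=36: Z-W =  3 → D
  i=37: I-F =  3 → D
  i=38: V-O =  7 → H
  i=39: K-J =  1 → B
  i=40: W-N =  9 → J
  shifts repeat with period 8: JDTSDDHB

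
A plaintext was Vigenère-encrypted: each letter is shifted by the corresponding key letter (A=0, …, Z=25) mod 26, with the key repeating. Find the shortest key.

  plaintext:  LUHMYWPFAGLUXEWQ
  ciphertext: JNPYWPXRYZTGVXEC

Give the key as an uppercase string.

  i= 0: J-L = 24 → Y
  i= 1: N-U = 19 → T
  i= 2: P-H =  8 → I
  i= 3: Y-M = 12 → M
  i= 4: W-Y = 24 → Y
  i= 5: P-W = 19 → T
  i= 6: X-P =  8 → I
  i= 7: R-F = 12 → M
  i= 8: Y-A = 24 → Y
  i= 9: Z-G = 19 → T
  i=10: T-L =  8 → I
  i=11: G-U = 12 → M
  i=12: V-X = 24 → Y
  i=13: X-E = 19 → T
  i=14: E-W =  8 → I
  i=15: C-Q = 12 → M
  shifts repeat with period 4: YTIM

YTIM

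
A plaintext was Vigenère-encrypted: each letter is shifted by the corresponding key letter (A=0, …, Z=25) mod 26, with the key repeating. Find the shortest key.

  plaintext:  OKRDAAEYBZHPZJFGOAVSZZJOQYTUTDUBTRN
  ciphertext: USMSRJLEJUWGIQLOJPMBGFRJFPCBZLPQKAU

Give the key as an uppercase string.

GIVPRJH

  i= 0: U-O =  6 → G
  i= 1: S-K =  8 → I
  i= 2: M-R = 21 → V
  i= 3: S-D = 15 → P
  i= 4: R-A = 17 → R
  i= 5: J-A =  9 → J
  i= 6: L-E =  7 → H
  i= 7: E-Y =  6 → G
  i= 8: J-B =  8 → I
  i= 9: U-Z = 21 → V
  i=10: W-H = 15 → P
  i=11: G-P = 17 → R
  i=12: I-Z =  9 → J
  i=13: Q-J =  7 → H
  i=14: L-F =  6 → G
  i=15: O-G =  8 → I
  i=16: J-O = 21 → V
  i=17: P-A = 15 → P
  i=18: M-V = 17 → R
  i=19: B-S =  9 → J
  i=20: G-Z =  7 → H
  i=21: F-Z =  6 → G
  i=22: R-J =  8 → I
  i=23: J-O = 21 → V
  i=24: F-Q = 15 → P
  i=25: P-Y = 17 → R
  i=26: C-T =  9 → J
  i=27: B-U =  7 → H
  i=28: Z-T =  6 → G
  i=29: L-D =  8 → I
  i=30: P-U = 21 → V
  i=31: Q-B = 15 → P
  i=32: K-T = 17 → R
  i=33: A-R =  9 → J
  i=34: U-N =  7 → H
  shifts repeat with period 7: GIVPRJH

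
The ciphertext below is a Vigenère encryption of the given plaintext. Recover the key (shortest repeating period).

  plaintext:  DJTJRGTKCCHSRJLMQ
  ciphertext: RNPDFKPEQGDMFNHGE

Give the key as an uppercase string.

OEWU

  i= 0: R-D = 14 → O
  i= 1: N-J =  4 → E
  i= 2: P-T = 22 → W
  i= 3: D-J = 20 → U
  i= 4: F-R = 14 → O
  i= 5: K-G =  4 → E
  i= 6: P-T = 22 → W
  i= 7: E-K = 20 → U
  i= 8: Q-C = 14 → O
  i= 9: G-C =  4 → E
  i=10: D-H = 22 → W
  i=11: M-S = 20 → U
  i=12: F-R = 14 → O
  i=13: N-J =  4 → E
  i=14: H-L = 22 → W
  i=15: G-M = 20 → U
  i=16: E-Q = 14 → O
  shifts repeat with period 4: OEWU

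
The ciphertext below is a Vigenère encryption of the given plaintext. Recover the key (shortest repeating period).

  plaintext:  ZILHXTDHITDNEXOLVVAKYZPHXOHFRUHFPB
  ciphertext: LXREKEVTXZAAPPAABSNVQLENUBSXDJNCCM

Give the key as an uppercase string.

  i= 0: L-Z = 12 → M
  i= 1: X-I = 15 → P
  i= 2: R-L =  6 → G
  i= 3: E-H = 23 → X
  i= 4: K-X = 13 → N
  i= 5: E-T = 11 → L
  i= 6: V-D = 18 → S
  i= 7: T-H = 12 → M
  i= 8: X-I = 15 → P
  i= 9: Z-T =  6 → G
  i=10: A-D = 23 → X
  i=11: A-N = 13 → N
  i=12: P-E = 11 → L
  i=13: P-X = 18 → S
  i=14: A-O = 12 → M
  i=15: A-L = 15 → P
  i=16: B-V =  6 → G
  i=17: S-V = 23 → X
  i=18: N-A = 13 → N
  i=19: V-K = 11 → L
  i=20: Q-Y = 18 → S
  i=21: L-Z = 12 → M
  i=22: E-P = 15 → P
  i=23: N-H =  6 → G
  i=24: U-X = 23 → X
  i=25: B-O = 13 → N
  i=26: S-H = 11 → L
  i=27: X-F = 18 → S
  i=28: D-R = 12 → M
  i=29: J-U = 15 → P
  i=30: N-H =  6 → G
  i=31: C-F = 23 → X
  i=32: C-P = 13 → N
  i=33: M-B = 11 → L
  shifts repeat with period 7: MPGXNLS

MPGXNLS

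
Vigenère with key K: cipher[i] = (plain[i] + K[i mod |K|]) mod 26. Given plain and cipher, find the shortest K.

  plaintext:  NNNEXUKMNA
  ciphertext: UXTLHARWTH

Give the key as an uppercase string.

  i= 0: U-N =  7 → H
  i= 1: X-N = 10 → K
  i= 2: T-N =  6 → G
  i= 3: L-E =  7 → H
  i= 4: H-X = 10 → K
  i= 5: A-U =  6 → G
  i= 6: R-K =  7 → H
  i= 7: W-M = 10 → K
  i= 8: T-N =  6 → G
  i= 9: H-A =  7 → H
  shifts repeat with period 3: HKG

HKG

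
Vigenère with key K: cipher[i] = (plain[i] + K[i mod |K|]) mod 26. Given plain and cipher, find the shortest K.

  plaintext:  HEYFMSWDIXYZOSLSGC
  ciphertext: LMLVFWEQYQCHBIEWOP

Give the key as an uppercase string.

EINQT

  i= 0: L-H =  4 → E
  i= 1: M-E =  8 → I
  i= 2: L-Y = 13 → N
  i= 3: V-F = 16 → Q
  i= 4: F-M = 19 → T
  i= 5: W-S =  4 → E
  i= 6: E-W =  8 → I
  i= 7: Q-D = 13 → N
  i= 8: Y-I = 16 → Q
  i= 9: Q-X = 19 → T
  i=10: C-Y =  4 → E
  i=11: H-Z =  8 → I
  i=12: B-O = 13 → N
  i=13: I-S = 16 → Q
  i=14: E-L = 19 → T
  i=15: W-S =  4 → E
  i=16: O-G =  8 → I
  i=17: P-C = 13 → N
  shifts repeat with period 5: EINQT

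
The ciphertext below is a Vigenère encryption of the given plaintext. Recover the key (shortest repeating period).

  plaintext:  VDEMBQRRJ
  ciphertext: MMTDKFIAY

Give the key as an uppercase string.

  i= 0: M-V = 17 → R
  i= 1: M-D =  9 → J
  i= 2: T-E = 15 → P
  i= 3: D-M = 17 → R
  i= 4: K-B =  9 → J
  i= 5: F-Q = 15 → P
  i= 6: I-R = 17 → R
  i= 7: A-R =  9 → J
  i= 8: Y-J = 15 → P
  shifts repeat with period 3: RJP

RJP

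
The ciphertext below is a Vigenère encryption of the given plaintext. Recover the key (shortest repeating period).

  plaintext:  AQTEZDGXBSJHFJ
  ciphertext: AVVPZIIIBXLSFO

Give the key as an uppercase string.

AFCL

  i= 0: A-A =  0 → A
  i= 1: V-Q =  5 → F
  i= 2: V-T =  2 → C
  i= 3: P-E = 11 → L
  i= 4: Z-Z =  0 → A
  i= 5: I-D =  5 → F
  i= 6: I-G =  2 → C
  i= 7: I-X = 11 → L
  i= 8: B-B =  0 → A
  i= 9: X-S =  5 → F
  i=10: L-J =  2 → C
  i=11: S-H = 11 → L
  i=12: F-F =  0 → A
  i=13: O-J =  5 → F
  shifts repeat with period 4: AFCL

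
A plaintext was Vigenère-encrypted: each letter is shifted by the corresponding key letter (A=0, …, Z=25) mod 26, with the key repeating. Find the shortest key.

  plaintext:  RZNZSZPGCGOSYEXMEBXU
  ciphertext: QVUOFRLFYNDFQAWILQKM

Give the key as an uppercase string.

  i= 0: Q-R = 25 → Z
  i= 1: V-Z = 22 → W
  i= 2: U-N =  7 → H
  i= 3: O-Z = 15 → P
  i= 4: F-S = 13 → N
  i= 5: R-Z = 18 → S
  i= 6: L-P = 22 → W
  i= 7: F-G = 25 → Z
  i= 8: Y-C = 22 → W
  i= 9: N-G =  7 → H
  i=10: D-O = 15 → P
  i=11: F-S = 13 → N
  i=12: Q-Y = 18 → S
  i=13: A-E = 22 → W
  i=14: W-X = 25 → Z
  i=15: I-M = 22 → W
  i=16: L-E =  7 → H
  i=17: Q-B = 15 → P
  i=18: K-X = 13 → N
  i=19: M-U = 18 → S
  shifts repeat with period 7: ZWHPNSW

ZWHPNSW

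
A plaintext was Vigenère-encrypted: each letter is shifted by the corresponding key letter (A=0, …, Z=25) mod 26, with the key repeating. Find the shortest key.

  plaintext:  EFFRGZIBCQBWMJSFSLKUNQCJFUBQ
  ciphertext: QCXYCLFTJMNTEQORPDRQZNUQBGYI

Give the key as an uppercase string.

MXSHW

  i= 0: Q-E = 12 → M
  i= 1: C-F = 23 → X
  i= 2: X-F = 18 → S
  i= 3: Y-R =  7 → H
  i= 4: C-G = 22 → W
  i= 5: L-Z = 12 → M
  i= 6: F-I = 23 → X
  i= 7: T-B = 18 → S
  i= 8: J-C =  7 → H
  i= 9: M-Q = 22 → W
  i=10: N-B = 12 → M
  i=11: T-W = 23 → X
  i=12: E-M = 18 → S
  i=13: Q-J =  7 → H
  i=14: O-S = 22 → W
  i=15: R-F = 12 → M
  i=16: P-S = 23 → X
  i=17: D-L = 18 → S
  i=18: R-K =  7 → H
  i=19: Q-U = 22 → W
  i=20: Z-N = 12 → M
  i=21: N-Q = 23 → X
  i=22: U-C = 18 → S
  i=23: Q-J =  7 → H
  i=24: B-F = 22 → W
  i=25: G-U = 12 → M
  i=26: Y-B = 23 → X
  i=27: I-Q = 18 → S
  shifts repeat with period 5: MXSHW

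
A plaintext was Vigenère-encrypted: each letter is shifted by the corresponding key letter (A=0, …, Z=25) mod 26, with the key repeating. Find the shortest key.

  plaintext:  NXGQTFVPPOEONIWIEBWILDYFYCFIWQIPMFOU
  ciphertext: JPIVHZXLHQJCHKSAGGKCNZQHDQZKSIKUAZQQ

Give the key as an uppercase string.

WSCFOUC

  i= 0: J-N = 22 → W
  i= 1: P-X = 18 → S
  i= 2: I-G =  2 → C
  i= 3: V-Q =  5 → F
  i= 4: H-T = 14 → O
  i= 5: Z-F = 20 → U
  i= 6: X-V =  2 → C
  i= 7: L-P = 22 → W
  i= 8: H-P = 18 → S
  i= 9: Q-O =  2 → C
  i=10: J-E =  5 → F
  i=11: C-O = 14 → O
  i=12: H-N = 20 → U
  i=13: K-I =  2 → C
  i=14: S-W = 22 → W
  i=15: A-I = 18 → S
  i=16: G-E =  2 → C
  i=17: G-B =  5 → F
  i=18: K-W = 14 → O
  i=19: C-I = 20 → U
  i=20: N-L =  2 → C
  i=21: Z-D = 22 → W
  i=22: Q-Y = 18 → S
  i=23: H-F =  2 → C
  i=24: D-Y =  5 → F
  i=25: Q-C = 14 → O
  i=26: Z-F = 20 → U
  i=27: K-I =  2 → C
  i=28: S-W = 22 → W
  i=29: I-Q = 18 → S
  i=30: K-I =  2 → C
  i=31: U-P =  5 → F
  i=32: A-M = 14 → O
  i=33: Z-F = 20 → U
  i=34: Q-O =  2 → C
  i=35: Q-U = 22 → W
  shifts repeat with period 7: WSCFOUC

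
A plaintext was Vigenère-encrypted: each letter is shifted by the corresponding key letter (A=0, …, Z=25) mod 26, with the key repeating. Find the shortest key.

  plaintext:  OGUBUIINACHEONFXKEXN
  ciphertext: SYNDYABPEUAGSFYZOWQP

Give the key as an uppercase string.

  i= 0: S-O =  4 → E
  i= 1: Y-G = 18 → S
  i= 2: N-U = 19 → T
  i= 3: D-B =  2 → C
  i= 4: Y-U =  4 → E
  i= 5: A-I = 18 → S
  i= 6: B-I = 19 → T
  i= 7: P-N =  2 → C
  i= 8: E-A =  4 → E
  i= 9: U-C = 18 → S
  i=10: A-H = 19 → T
  i=11: G-E =  2 → C
  i=12: S-O =  4 → E
  i=13: F-N = 18 → S
  i=14: Y-F = 19 → T
  i=15: Z-X =  2 → C
  i=16: O-K =  4 → E
  i=17: W-E = 18 → S
  i=18: Q-X = 19 → T
  i=19: P-N =  2 → C
  shifts repeat with period 4: ESTC

ESTC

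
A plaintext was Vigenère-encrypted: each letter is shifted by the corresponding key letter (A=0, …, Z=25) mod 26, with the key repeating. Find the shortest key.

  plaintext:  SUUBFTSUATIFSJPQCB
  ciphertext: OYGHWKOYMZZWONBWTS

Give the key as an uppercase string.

WEMGRR

  i= 0: O-S = 22 → W
  i= 1: Y-U =  4 → E
  i= 2: G-U = 12 → M
  i= 3: H-B =  6 → G
  i= 4: W-F = 17 → R
  i= 5: K-T = 17 → R
  i= 6: O-S = 22 → W
  i= 7: Y-U =  4 → E
  i= 8: M-A = 12 → M
  i= 9: Z-T =  6 → G
  i=10: Z-I = 17 → R
  i=11: W-F = 17 → R
  i=12: O-S = 22 → W
  i=13: N-J =  4 → E
  i=14: B-P = 12 → M
  i=15: W-Q =  6 → G
  i=16: T-C = 17 → R
  i=17: S-B = 17 → R
  shifts repeat with period 6: WEMGRR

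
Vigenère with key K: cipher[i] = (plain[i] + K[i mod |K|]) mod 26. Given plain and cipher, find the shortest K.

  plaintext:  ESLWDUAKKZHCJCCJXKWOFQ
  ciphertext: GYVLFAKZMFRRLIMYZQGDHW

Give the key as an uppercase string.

CGKP

  i= 0: G-E =  2 → C
  i= 1: Y-S =  6 → G
  i= 2: V-L = 10 → K
  i= 3: L-W = 15 → P
  i= 4: F-D =  2 → C
  i= 5: A-U =  6 → G
  i= 6: K-A = 10 → K
  i= 7: Z-K = 15 → P
  i= 8: M-K =  2 → C
  i= 9: F-Z =  6 → G
  i=10: R-H = 10 → K
  i=11: R-C = 15 → P
  i=12: L-J =  2 → C
  i=13: I-C =  6 → G
  i=14: M-C = 10 → K
  i=15: Y-J = 15 → P
  i=16: Z-X =  2 → C
  i=17: Q-K =  6 → G
  i=18: G-W = 10 → K
  i=19: D-O = 15 → P
  i=20: H-F =  2 → C
  i=21: W-Q =  6 → G
  shifts repeat with period 4: CGKP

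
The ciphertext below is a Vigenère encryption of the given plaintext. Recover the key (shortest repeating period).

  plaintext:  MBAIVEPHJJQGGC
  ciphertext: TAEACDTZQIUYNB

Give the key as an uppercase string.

  i= 0: T-M =  7 → H
  i= 1: A-B = 25 → Z
  i= 2: E-A =  4 → E
  i= 3: A-I = 18 → S
  i= 4: C-V =  7 → H
  i= 5: D-E = 25 → Z
  i= 6: T-P =  4 → E
  i= 7: Z-H = 18 → S
  i= 8: Q-J =  7 → H
  i= 9: I-J = 25 → Z
  i=10: U-Q =  4 → E
  i=11: Y-G = 18 → S
  i=12: N-G =  7 → H
  i=13: B-C = 25 → Z
  shifts repeat with period 4: HZES

HZES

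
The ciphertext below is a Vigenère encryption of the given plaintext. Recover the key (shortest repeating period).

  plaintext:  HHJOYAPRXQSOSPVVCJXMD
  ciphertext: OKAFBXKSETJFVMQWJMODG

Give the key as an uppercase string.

  i= 0: O-H =  7 → H
  i= 1: K-H =  3 → D
  i= 2: A-J = 17 → R
  i= 3: F-O = 17 → R
  i= 4: B-Y =  3 → D
  i= 5: X-A = 23 → X
  i= 6: K-P = 21 → V
  i= 7: S-R =  1 → B
  i= 8: E-X =  7 → H
  i= 9: T-Q =  3 → D
  i=10: J-S = 17 → R
  i=11: F-O = 17 → R
  i=12: V-S =  3 → D
  i=13: M-P = 23 → X
  i=14: Q-V = 21 → V
  i=15: W-V =  1 → B
  i=16: J-C =  7 → H
  i=17: M-J =  3 → D
  i=18: O-X = 17 → R
  i=19: D-M = 17 → R
  i=20: G-D =  3 → D
  shifts repeat with period 8: HDRRDXVB

HDRRDXVB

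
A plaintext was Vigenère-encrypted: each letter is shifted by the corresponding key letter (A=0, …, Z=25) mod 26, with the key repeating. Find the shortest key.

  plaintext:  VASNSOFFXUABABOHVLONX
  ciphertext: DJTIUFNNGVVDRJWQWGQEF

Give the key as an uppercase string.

IJBVCRI

  i= 0: D-V =  8 → I
  i= 1: J-A =  9 → J
  i= 2: T-S =  1 → B
  i= 3: I-N = 21 → V
  i= 4: U-S =  2 → C
  i= 5: F-O = 17 → R
  i= 6: N-F =  8 → I
  i= 7: N-F =  8 → I
  i= 8: G-X =  9 → J
  i= 9: V-U =  1 → B
  i=10: V-A = 21 → V
  i=11: D-B =  2 → C
  i=12: R-A = 17 → R
  i=13: J-B =  8 → I
  i=14: W-O =  8 → I
  i=15: Q-H =  9 → J
  i=16: W-V =  1 → B
  i=17: G-L = 21 → V
  i=18: Q-O =  2 → C
  i=19: E-N = 17 → R
  i=20: F-X =  8 → I
  shifts repeat with period 7: IJBVCRI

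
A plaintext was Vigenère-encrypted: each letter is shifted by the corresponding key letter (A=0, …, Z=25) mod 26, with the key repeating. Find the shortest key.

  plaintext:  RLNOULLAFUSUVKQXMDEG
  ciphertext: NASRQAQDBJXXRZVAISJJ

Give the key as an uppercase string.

WPFD

  i= 0: N-R = 22 → W
  i= 1: A-L = 15 → P
  i= 2: S-N =  5 → F
  i= 3: R-O =  3 → D
  i= 4: Q-U = 22 → W
  i= 5: A-L = 15 → P
  i= 6: Q-L =  5 → F
  i= 7: D-A =  3 → D
  i= 8: B-F = 22 → W
  i= 9: J-U = 15 → P
  i=10: X-S =  5 → F
  i=11: X-U =  3 → D
  i=12: R-V = 22 → W
  i=13: Z-K = 15 → P
  i=14: V-Q =  5 → F
  i=15: A-X =  3 → D
  i=16: I-M = 22 → W
  i=17: S-D = 15 → P
  i=18: J-E =  5 → F
  i=19: J-G =  3 → D
  shifts repeat with period 4: WPFD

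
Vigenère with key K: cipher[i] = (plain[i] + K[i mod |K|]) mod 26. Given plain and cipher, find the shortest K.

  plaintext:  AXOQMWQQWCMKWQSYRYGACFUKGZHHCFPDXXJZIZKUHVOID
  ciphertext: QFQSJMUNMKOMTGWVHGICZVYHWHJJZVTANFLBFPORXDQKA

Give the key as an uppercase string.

  i= 0: Q-A = 16 → Q
  i= 1: F-X =  8 → I
  i= 2: Q-O =  2 → C
  i= 3: S-Q =  2 → C
  i= 4: J-M = 23 → X
  i= 5: M-W = 16 → Q
  i= 6: U-Q =  4 → E
  i= 7: N-Q = 23 → X
  i= 8: M-W = 16 → Q
  i= 9: K-C =  8 → I
  i=10: O-M =  2 → C
  i=11: M-K =  2 → C
  i=12: T-W = 23 → X
  i=13: G-Q = 16 → Q
  i=14: W-S =  4 → E
  i=15: V-Y = 23 → X
  i=16: H-R = 16 → Q
  i=17: G-Y =  8 → I
  i=18: I-G =  2 → C
  i=19: C-A =  2 → C
  i=20: Z-C = 23 → X
  i=21: V-F = 16 → Q
  i=22: Y-U =  4 → E
  i=23: H-K = 23 → X
  i=24: W-G = 16 → Q
  i=25: H-Z =  8 → I
  i=26: J-H =  2 → C
  i=27: J-H =  2 → C
  i=28: Z-C = 23 → X
  i=29: V-F = 16 → Q
  i=30: T-P =  4 → E
  i=31: A-D = 23 → X
  i=32: N-X = 16 → Q
  i=33: F-X =  8 → I
  i=34: L-J =  2 → C
  i=35: B-Z =  2 → C
  i=36: F-I = 23 → X
  i=37: P-Z = 16 → Q
  i=38: O-K =  4 → E
  i=39: R-U = 23 → X
  i=40: X-H = 16 → Q
  i=41: D-V =  8 → I
  i=42: Q-O =  2 → C
  i=43: K-I =  2 → C
  i=44: A-D = 23 → X
  shifts repeat with period 8: QICCXQEX

QICCXQEX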